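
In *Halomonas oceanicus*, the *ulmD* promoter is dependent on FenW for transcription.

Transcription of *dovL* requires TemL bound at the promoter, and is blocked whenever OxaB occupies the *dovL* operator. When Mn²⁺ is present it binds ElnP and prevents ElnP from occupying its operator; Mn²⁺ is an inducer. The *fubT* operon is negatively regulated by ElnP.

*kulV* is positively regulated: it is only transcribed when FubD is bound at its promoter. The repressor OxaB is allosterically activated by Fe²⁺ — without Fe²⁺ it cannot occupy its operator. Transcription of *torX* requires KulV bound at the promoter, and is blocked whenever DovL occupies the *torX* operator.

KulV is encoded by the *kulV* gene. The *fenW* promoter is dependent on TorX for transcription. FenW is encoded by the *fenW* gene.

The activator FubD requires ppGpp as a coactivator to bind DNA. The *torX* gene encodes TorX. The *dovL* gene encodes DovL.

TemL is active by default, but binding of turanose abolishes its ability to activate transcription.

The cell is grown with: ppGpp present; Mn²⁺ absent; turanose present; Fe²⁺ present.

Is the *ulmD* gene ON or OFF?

ppGpp is present, so FubD is active.
No repressor is bound and FubD is active, so *kulV* is transcribed.
So KulV is produced and active.
Turanose is present, so TemL is inactive.
Fe²⁺ is present, so OxaB is active.
With repressor OxaB bound, *dovL* is not transcribed.
So DovL is not produced.
No repressor is bound and KulV is active, so *torX* is transcribed.
So TorX is produced and active.
No repressor is bound and TorX is active, so *fenW* is transcribed.
So FenW is produced and active.
No repressor is bound and FenW is active, so *ulmD* is transcribed.

ON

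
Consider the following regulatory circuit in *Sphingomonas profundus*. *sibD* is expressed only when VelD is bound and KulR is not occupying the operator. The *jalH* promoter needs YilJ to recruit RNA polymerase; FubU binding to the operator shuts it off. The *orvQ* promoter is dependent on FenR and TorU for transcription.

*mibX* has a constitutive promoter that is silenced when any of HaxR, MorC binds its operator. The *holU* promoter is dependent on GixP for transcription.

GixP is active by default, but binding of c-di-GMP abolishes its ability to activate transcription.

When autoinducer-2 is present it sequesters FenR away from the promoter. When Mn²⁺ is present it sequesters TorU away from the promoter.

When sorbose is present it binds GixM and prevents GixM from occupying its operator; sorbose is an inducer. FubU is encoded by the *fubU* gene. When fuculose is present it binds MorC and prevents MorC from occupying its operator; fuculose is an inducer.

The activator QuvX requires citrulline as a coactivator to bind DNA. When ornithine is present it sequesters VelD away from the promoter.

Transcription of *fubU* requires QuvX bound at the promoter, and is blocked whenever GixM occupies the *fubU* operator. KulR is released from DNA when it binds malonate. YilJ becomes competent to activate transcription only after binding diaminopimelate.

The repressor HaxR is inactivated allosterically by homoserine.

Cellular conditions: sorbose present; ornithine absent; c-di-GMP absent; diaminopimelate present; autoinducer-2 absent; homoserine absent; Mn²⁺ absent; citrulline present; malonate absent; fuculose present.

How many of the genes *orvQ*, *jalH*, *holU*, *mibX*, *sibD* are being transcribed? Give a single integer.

Autoinducer-2 is absent, so FenR is active.
Mn²⁺ is absent, so TorU is active.
No repressor is bound and FenR and TorU are active, so *orvQ* is transcribed.
→ *orvQ* is ON.
Citrulline is present, so QuvX is active.
Sorbose is present, so GixM is inactive.
No repressor is bound and QuvX is active, so *fubU* is transcribed.
So FubU is produced and active.
Diaminopimelate is present, so YilJ is active.
With repressor FubU bound, *jalH* is not transcribed.
→ *jalH* is OFF.
c-di-GMP is absent, so GixP is active.
No repressor is bound and GixP is active, so *holU* is transcribed.
→ *holU* is ON.
Homoserine is absent, so HaxR is active.
Fuculose is present, so MorC is inactive.
With repressor HaxR bound, *mibX* is not transcribed.
→ *mibX* is OFF.
Malonate is absent, so KulR is active.
Ornithine is absent, so VelD is active.
With repressor KulR bound, *sibD* is not transcribed.
→ *sibD* is OFF.
2 of the 5 genes are transcribed.

2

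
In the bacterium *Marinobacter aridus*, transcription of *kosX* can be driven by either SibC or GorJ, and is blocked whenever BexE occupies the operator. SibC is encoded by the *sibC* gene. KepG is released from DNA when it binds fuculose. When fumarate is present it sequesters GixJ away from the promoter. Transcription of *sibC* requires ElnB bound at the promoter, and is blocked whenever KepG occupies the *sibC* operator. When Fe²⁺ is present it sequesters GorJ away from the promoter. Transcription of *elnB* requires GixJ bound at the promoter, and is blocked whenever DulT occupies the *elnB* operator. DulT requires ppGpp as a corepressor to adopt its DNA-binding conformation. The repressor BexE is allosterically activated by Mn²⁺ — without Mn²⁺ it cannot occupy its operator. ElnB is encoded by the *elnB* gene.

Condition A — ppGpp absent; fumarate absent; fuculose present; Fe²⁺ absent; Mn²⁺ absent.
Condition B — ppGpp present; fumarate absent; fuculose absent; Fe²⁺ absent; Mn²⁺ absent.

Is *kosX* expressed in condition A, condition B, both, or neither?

both

Condition A:
ppGpp is absent, so DulT is inactive.
Fumarate is absent, so GixJ is active.
No repressor is bound and GixJ is active, so *elnB* is transcribed.
So ElnB is produced and active.
Fuculose is present, so KepG is inactive.
No repressor is bound and ElnB is active, so *sibC* is transcribed.
So SibC is produced and active.
Fe²⁺ is absent, so GorJ is active.
Mn²⁺ is absent, so BexE is inactive.
Activator SibC is present, so *kosX* is transcribed.
→ *kosX* is ON in A.
Condition B:
ppGpp is present, so DulT is active.
Fumarate is absent, so GixJ is active.
With repressor DulT bound, *elnB* is not transcribed.
So ElnB is not produced.
Fuculose is absent, so KepG is active.
With repressor KepG bound, *sibC* is not transcribed.
So SibC is not produced.
Fe²⁺ is absent, so GorJ is active.
Mn²⁺ is absent, so BexE is inactive.
Activator GorJ is present, so *kosX* is transcribed.
→ *kosX* is ON in B.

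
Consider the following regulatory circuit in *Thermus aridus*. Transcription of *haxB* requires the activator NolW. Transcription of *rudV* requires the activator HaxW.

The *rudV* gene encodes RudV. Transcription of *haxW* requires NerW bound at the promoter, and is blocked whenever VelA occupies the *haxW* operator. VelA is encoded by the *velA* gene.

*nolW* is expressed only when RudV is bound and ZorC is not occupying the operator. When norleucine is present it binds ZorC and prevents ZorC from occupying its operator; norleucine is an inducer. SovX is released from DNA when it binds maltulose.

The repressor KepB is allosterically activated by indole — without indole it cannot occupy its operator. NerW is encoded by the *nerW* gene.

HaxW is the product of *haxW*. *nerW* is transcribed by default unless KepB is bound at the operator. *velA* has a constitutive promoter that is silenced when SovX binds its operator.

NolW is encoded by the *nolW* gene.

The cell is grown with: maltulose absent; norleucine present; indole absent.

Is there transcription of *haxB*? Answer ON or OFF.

Maltulose is absent, so SovX is active.
With repressor SovX bound, *velA* is not transcribed.
So VelA is not produced.
Indole is absent, so KepB is inactive.
With no repressor bound, *nerW* is transcribed.
So NerW is produced and active.
No repressor is bound and NerW is active, so *haxW* is transcribed.
So HaxW is produced and active.
No repressor is bound and HaxW is active, so *rudV* is transcribed.
So RudV is produced and active.
Norleucine is present, so ZorC is inactive.
No repressor is bound and RudV is active, so *nolW* is transcribed.
So NolW is produced and active.
No repressor is bound and NolW is active, so *haxB* is transcribed.

ON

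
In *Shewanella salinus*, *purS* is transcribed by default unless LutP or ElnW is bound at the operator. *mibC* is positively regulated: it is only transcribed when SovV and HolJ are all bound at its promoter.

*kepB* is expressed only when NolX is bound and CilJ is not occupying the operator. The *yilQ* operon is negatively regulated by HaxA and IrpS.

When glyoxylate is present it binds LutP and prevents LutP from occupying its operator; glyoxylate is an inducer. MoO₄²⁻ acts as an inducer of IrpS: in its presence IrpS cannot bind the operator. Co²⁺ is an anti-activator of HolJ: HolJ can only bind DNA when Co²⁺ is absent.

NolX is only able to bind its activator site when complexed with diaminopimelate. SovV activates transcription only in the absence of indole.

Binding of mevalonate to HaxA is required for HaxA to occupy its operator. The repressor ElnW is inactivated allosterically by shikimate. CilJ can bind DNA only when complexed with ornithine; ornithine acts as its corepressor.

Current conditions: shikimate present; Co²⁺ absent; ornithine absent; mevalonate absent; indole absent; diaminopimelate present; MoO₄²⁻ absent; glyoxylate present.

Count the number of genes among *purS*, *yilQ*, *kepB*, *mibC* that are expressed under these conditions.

Glyoxylate is present, so LutP is inactive.
Shikimate is present, so ElnW is inactive.
With no repressor bound, *purS* is transcribed.
→ *purS* is ON.
Mevalonate is absent, so HaxA is inactive.
MoO₄²⁻ is absent, so IrpS is active.
With repressor IrpS bound, *yilQ* is not transcribed.
→ *yilQ* is OFF.
Ornithine is absent, so CilJ is inactive.
Diaminopimelate is present, so NolX is active.
No repressor is bound and NolX is active, so *kepB* is transcribed.
→ *kepB* is ON.
Indole is absent, so SovV is active.
Co²⁺ is absent, so HolJ is active.
No repressor is bound and SovV and HolJ are active, so *mibC* is transcribed.
→ *mibC* is ON.
3 of the 4 genes are transcribed.

3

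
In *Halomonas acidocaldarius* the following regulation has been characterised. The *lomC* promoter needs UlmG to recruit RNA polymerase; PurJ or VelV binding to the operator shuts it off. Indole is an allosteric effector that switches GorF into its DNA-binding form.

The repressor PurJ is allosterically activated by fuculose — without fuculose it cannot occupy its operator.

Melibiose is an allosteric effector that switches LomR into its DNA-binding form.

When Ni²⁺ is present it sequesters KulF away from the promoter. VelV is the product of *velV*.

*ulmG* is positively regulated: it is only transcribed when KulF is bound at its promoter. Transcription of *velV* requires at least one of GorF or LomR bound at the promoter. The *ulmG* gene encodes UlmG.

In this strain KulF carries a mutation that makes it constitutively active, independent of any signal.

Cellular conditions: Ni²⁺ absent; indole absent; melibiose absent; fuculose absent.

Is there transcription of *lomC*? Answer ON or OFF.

ON

Fuculose is absent, so PurJ is inactive.
Indole is absent, so GorF is inactive.
Melibiose is absent, so LomR is inactive.
No activator is available at the *velV* promoter, so *velV* is not transcribed.
So VelV is not produced.
KulF is constitutively active in this strain.
No repressor is bound and KulF is active, so *ulmG* is transcribed.
So UlmG is produced and active.
No repressor is bound and UlmG is active, so *lomC* is transcribed.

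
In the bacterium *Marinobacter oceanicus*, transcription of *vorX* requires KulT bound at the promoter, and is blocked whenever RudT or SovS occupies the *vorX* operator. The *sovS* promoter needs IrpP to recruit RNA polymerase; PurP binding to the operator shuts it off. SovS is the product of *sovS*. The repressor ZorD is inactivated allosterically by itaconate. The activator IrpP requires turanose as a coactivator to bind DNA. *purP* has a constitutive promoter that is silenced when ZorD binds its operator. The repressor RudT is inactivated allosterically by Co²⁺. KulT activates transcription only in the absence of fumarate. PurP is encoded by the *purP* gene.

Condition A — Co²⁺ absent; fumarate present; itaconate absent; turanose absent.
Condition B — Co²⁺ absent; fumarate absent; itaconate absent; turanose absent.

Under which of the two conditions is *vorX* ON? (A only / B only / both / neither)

neither

Condition A:
Co²⁺ is absent, so RudT is active.
Fumarate is present, so KulT is inactive.
Itaconate is absent, so ZorD is active.
With repressor ZorD bound, *purP* is not transcribed.
So PurP is not produced.
Turanose is absent, so IrpP is inactive.
Required activator IrpP is absent, so *sovS* is not transcribed.
So SovS is not produced.
With repressor RudT bound, *vorX* is not transcribed.
→ *vorX* is OFF in A.
Condition B:
Co²⁺ is absent, so RudT is active.
Fumarate is absent, so KulT is active.
Itaconate is absent, so ZorD is active.
With repressor ZorD bound, *purP* is not transcribed.
So PurP is not produced.
Turanose is absent, so IrpP is inactive.
Required activator IrpP is absent, so *sovS* is not transcribed.
So SovS is not produced.
With repressor RudT bound, *vorX* is not transcribed.
→ *vorX* is OFF in B.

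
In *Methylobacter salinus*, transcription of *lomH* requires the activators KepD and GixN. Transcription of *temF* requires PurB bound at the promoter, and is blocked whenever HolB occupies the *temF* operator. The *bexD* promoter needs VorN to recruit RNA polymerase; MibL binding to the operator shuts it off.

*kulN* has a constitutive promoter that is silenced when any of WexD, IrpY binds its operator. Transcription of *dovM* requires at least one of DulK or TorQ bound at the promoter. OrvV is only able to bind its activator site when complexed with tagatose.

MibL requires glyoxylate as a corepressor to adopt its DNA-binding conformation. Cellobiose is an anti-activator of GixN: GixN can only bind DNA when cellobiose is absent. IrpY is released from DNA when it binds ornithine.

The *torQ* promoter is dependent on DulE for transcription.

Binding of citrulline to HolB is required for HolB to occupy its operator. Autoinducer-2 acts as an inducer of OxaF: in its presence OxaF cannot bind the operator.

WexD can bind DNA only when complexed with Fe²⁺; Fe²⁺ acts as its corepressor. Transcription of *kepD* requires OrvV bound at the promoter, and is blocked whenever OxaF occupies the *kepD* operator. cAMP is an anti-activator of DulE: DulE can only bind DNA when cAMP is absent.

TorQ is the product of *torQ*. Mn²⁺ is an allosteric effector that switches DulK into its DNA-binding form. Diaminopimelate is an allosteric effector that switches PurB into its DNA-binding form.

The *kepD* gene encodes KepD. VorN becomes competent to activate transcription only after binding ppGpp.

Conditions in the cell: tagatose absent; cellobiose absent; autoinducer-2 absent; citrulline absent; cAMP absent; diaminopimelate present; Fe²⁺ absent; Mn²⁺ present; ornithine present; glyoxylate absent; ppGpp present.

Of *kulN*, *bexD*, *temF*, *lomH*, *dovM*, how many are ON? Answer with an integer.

4

Fe²⁺ is absent, so WexD is inactive.
Ornithine is present, so IrpY is inactive.
With no repressor bound, *kulN* is transcribed.
→ *kulN* is ON.
Glyoxylate is absent, so MibL is inactive.
ppGpp is present, so VorN is active.
No repressor is bound and VorN is active, so *bexD* is transcribed.
→ *bexD* is ON.
Citrulline is absent, so HolB is inactive.
Diaminopimelate is present, so PurB is active.
No repressor is bound and PurB is active, so *temF* is transcribed.
→ *temF* is ON.
Autoinducer-2 is absent, so OxaF is active.
Tagatose is absent, so OrvV is inactive.
With repressor OxaF bound, *kepD* is not transcribed.
So KepD is not produced.
Cellobiose is absent, so GixN is active.
Required activator KepD is absent, so *lomH* is not transcribed.
→ *lomH* is OFF.
Mn²⁺ is present, so DulK is active.
cAMP is absent, so DulE is active.
No repressor is bound and DulE is active, so *torQ* is transcribed.
So TorQ is produced and active.
Activator DulK is present, so *dovM* is transcribed.
→ *dovM* is ON.
4 of the 5 genes are transcribed.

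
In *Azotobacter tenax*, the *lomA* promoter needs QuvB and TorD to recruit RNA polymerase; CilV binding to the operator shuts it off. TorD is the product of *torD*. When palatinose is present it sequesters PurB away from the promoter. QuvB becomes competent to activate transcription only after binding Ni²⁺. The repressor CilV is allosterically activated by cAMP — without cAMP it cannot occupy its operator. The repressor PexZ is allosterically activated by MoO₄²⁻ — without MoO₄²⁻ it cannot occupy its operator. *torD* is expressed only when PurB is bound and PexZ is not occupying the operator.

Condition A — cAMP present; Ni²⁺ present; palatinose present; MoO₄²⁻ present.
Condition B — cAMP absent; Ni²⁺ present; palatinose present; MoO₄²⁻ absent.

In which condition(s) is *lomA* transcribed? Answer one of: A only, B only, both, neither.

Condition A:
cAMP is present, so CilV is active.
Ni²⁺ is present, so QuvB is active.
Palatinose is present, so PurB is inactive.
MoO₄²⁻ is present, so PexZ is active.
With repressor PexZ bound, *torD* is not transcribed.
So TorD is not produced.
With repressor CilV bound, *lomA* is not transcribed.
→ *lomA* is OFF in A.
Condition B:
cAMP is absent, so CilV is inactive.
Ni²⁺ is present, so QuvB is active.
Palatinose is present, so PurB is inactive.
MoO₄²⁻ is absent, so PexZ is inactive.
Required activator PurB is absent, so *torD* is not transcribed.
So TorD is not produced.
Required activator TorD is absent, so *lomA* is not transcribed.
→ *lomA* is OFF in B.

neither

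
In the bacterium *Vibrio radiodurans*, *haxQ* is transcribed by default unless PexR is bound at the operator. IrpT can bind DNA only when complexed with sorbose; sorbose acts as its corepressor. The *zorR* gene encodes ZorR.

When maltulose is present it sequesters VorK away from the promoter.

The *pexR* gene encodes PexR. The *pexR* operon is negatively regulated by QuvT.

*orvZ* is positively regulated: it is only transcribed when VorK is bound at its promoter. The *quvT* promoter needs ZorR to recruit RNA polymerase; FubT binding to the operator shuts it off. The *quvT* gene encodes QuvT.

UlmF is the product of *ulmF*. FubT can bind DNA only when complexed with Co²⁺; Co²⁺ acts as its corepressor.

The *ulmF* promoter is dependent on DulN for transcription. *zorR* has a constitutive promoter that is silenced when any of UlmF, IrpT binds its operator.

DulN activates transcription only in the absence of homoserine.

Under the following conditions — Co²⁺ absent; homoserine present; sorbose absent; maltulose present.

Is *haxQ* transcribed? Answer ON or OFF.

Homoserine is present, so DulN is inactive.
Required activator DulN is absent, so *ulmF* is not transcribed.
So UlmF is not produced.
Sorbose is absent, so IrpT is inactive.
With no repressor bound, *zorR* is transcribed.
So ZorR is produced and active.
Co²⁺ is absent, so FubT is inactive.
No repressor is bound and ZorR is active, so *quvT* is transcribed.
So QuvT is produced and active.
With repressor QuvT bound, *pexR* is not transcribed.
So PexR is not produced.
With no repressor bound, *haxQ* is transcribed.

ON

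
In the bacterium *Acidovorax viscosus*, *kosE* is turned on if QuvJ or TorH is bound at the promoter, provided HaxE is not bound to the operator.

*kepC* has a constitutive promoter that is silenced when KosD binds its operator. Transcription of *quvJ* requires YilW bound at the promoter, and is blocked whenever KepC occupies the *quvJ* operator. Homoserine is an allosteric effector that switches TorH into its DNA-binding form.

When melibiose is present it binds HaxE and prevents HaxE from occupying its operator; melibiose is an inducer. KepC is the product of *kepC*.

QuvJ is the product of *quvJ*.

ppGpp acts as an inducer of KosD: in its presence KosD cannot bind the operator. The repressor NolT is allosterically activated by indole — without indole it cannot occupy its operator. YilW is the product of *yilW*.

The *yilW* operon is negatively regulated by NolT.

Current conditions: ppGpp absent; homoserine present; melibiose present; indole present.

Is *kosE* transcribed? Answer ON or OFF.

ON

Indole is present, so NolT is active.
With repressor NolT bound, *yilW* is not transcribed.
So YilW is not produced.
ppGpp is absent, so KosD is active.
With repressor KosD bound, *kepC* is not transcribed.
So KepC is not produced.
Required activator YilW is absent, so *quvJ* is not transcribed.
So QuvJ is not produced.
Melibiose is present, so HaxE is inactive.
Homoserine is present, so TorH is active.
Activator TorH is present, so *kosE* is transcribed.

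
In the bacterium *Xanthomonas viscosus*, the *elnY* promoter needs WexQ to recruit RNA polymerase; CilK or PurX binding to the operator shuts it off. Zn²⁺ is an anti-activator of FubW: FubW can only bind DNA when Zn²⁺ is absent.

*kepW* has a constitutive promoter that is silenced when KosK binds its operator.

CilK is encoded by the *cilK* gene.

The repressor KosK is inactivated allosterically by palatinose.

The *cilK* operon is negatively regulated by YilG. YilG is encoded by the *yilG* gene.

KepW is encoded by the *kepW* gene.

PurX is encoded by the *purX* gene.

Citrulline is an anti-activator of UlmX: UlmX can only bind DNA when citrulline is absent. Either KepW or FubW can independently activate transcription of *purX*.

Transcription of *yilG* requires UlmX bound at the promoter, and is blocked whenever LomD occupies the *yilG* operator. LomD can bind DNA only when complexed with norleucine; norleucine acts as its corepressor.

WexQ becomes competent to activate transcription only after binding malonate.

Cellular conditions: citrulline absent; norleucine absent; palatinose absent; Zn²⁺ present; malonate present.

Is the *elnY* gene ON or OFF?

Citrulline is absent, so UlmX is active.
Norleucine is absent, so LomD is inactive.
No repressor is bound and UlmX is active, so *yilG* is transcribed.
So YilG is produced and active.
With repressor YilG bound, *cilK* is not transcribed.
So CilK is not produced.
Malonate is present, so WexQ is active.
Palatinose is absent, so KosK is active.
With repressor KosK bound, *kepW* is not transcribed.
So KepW is not produced.
Zn²⁺ is present, so FubW is inactive.
No activator is available at the *purX* promoter, so *purX* is not transcribed.
So PurX is not produced.
No repressor is bound and WexQ is active, so *elnY* is transcribed.

ON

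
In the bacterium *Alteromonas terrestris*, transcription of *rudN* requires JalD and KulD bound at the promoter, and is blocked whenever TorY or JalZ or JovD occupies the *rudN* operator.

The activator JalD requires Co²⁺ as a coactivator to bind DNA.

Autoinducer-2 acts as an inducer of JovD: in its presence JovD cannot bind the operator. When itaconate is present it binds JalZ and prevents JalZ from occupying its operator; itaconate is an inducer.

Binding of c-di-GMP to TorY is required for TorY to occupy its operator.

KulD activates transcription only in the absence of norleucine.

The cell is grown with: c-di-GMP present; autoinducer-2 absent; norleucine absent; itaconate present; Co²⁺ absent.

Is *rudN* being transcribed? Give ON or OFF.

OFF

c-di-GMP is present, so TorY is active.
Itaconate is present, so JalZ is inactive.
Co²⁺ is absent, so JalD is inactive.
Norleucine is absent, so KulD is active.
Autoinducer-2 is absent, so JovD is active.
With repressor TorY bound, *rudN* is not transcribed.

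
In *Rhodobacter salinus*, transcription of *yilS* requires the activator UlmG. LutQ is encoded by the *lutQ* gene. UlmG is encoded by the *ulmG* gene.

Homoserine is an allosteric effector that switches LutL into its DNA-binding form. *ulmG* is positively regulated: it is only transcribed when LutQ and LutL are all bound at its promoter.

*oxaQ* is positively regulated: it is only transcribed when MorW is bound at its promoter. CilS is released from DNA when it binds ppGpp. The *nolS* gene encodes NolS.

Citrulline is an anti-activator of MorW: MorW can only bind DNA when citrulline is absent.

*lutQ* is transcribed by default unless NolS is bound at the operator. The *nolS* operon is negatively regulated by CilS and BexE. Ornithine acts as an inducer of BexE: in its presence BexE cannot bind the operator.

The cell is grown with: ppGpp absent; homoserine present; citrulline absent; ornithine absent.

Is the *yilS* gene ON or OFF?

ON

ppGpp is absent, so CilS is active.
Ornithine is absent, so BexE is active.
With repressor CilS bound, *nolS* is not transcribed.
So NolS is not produced.
With no repressor bound, *lutQ* is transcribed.
So LutQ is produced and active.
Homoserine is present, so LutL is active.
No repressor is bound and LutQ and LutL are active, so *ulmG* is transcribed.
So UlmG is produced and active.
No repressor is bound and UlmG is active, so *yilS* is transcribed.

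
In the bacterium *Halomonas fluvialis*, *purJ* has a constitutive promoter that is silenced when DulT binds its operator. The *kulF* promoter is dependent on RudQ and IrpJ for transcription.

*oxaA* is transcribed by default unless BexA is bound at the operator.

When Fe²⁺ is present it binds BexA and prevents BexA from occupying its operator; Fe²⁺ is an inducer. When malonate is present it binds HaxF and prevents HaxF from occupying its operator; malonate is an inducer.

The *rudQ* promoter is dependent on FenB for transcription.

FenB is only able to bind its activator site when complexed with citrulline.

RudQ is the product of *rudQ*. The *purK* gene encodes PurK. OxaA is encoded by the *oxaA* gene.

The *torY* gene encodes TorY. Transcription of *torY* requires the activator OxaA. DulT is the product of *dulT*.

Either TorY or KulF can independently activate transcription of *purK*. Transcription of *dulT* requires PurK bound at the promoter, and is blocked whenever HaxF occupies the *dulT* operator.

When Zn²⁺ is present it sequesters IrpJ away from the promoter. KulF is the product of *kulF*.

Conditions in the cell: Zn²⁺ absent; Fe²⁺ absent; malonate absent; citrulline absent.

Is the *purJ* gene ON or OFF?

ON

Fe²⁺ is absent, so BexA is active.
With repressor BexA bound, *oxaA* is not transcribed.
So OxaA is not produced.
Required activator OxaA is absent, so *torY* is not transcribed.
So TorY is not produced.
Citrulline is absent, so FenB is inactive.
Required activator FenB is absent, so *rudQ* is not transcribed.
So RudQ is not produced.
Zn²⁺ is absent, so IrpJ is active.
Required activator RudQ is absent, so *kulF* is not transcribed.
So KulF is not produced.
No activator is available at the *purK* promoter, so *purK* is not transcribed.
So PurK is not produced.
Malonate is absent, so HaxF is active.
With repressor HaxF bound, *dulT* is not transcribed.
So DulT is not produced.
With no repressor bound, *purJ* is transcribed.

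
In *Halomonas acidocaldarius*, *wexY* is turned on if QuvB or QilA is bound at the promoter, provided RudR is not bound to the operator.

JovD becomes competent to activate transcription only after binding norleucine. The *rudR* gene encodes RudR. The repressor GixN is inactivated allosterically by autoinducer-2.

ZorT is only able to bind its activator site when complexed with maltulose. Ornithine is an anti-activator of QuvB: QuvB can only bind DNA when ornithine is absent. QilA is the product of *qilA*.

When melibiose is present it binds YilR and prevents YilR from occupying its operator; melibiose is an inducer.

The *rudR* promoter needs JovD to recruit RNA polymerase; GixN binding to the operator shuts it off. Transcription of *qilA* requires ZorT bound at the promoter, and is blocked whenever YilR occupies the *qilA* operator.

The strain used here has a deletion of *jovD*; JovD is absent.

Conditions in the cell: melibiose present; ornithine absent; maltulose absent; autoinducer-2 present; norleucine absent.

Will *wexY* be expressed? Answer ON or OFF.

Ornithine is absent, so QuvB is active.
Autoinducer-2 is present, so GixN is inactive.
JovD is non-functional in this strain, so it has no effect.
Required activator JovD is absent, so *rudR* is not transcribed.
So RudR is not produced.
Melibiose is present, so YilR is inactive.
Maltulose is absent, so ZorT is inactive.
Required activator ZorT is absent, so *qilA* is not transcribed.
So QilA is not produced.
Activator QuvB is present, so *wexY* is transcribed.

ON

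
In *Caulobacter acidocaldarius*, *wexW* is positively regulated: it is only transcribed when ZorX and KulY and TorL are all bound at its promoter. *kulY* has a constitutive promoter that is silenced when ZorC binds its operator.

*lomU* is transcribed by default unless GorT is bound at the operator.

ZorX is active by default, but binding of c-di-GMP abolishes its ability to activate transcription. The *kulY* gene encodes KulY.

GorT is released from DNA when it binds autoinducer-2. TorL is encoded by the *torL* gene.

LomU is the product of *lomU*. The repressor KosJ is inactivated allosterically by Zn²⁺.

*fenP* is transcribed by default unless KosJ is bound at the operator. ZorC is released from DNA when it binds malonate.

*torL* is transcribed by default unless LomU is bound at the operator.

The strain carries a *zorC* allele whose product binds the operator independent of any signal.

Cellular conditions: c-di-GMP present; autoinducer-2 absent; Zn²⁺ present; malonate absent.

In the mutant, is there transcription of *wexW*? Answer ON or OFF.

c-di-GMP is present, so ZorX is inactive.
ZorC is constitutively active in this strain.
With repressor ZorC bound, *kulY* is not transcribed.
So KulY is not produced.
Autoinducer-2 is absent, so GorT is active.
With repressor GorT bound, *lomU* is not transcribed.
So LomU is not produced.
With no repressor bound, *torL* is transcribed.
So TorL is produced and active.
Required activator ZorX is absent, so *wexW* is not transcribed.

OFF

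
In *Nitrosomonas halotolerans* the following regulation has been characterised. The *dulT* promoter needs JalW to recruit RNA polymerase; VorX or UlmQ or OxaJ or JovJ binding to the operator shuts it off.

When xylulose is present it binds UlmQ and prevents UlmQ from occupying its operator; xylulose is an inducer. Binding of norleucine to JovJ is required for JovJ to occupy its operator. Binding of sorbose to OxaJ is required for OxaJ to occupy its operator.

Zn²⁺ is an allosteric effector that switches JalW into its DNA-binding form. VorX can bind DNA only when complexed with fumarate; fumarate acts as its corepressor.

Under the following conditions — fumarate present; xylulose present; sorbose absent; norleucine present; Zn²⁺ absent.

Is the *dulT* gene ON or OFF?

Zn²⁺ is absent, so JalW is inactive.
Fumarate is present, so VorX is active.
Xylulose is present, so UlmQ is inactive.
Sorbose is absent, so OxaJ is inactive.
Norleucine is present, so JovJ is active.
With repressor VorX bound, *dulT* is not transcribed.

OFF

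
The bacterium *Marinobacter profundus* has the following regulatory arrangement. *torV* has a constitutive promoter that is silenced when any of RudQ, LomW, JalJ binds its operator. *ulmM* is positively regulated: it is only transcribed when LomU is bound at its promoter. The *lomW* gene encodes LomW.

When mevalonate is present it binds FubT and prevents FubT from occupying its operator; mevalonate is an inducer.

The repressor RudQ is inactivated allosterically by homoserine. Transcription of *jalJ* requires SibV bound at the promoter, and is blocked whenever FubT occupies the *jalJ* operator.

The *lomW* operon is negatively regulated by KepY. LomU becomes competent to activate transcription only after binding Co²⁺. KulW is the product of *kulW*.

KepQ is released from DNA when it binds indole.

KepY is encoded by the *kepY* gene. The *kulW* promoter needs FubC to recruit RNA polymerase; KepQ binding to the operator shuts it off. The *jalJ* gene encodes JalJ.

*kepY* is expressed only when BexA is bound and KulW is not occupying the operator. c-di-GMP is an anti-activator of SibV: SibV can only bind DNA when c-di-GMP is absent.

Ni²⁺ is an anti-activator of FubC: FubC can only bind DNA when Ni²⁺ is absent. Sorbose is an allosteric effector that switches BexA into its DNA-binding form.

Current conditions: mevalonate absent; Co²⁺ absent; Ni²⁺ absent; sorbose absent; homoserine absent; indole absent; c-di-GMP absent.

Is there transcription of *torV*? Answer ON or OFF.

Homoserine is absent, so RudQ is active.
Sorbose is absent, so BexA is inactive.
Indole is absent, so KepQ is active.
Ni²⁺ is absent, so FubC is active.
With repressor KepQ bound, *kulW* is not transcribed.
So KulW is not produced.
Required activator BexA is absent, so *kepY* is not transcribed.
So KepY is not produced.
With no repressor bound, *lomW* is transcribed.
So LomW is produced and active.
Mevalonate is absent, so FubT is active.
c-di-GMP is absent, so SibV is active.
With repressor FubT bound, *jalJ* is not transcribed.
So JalJ is not produced.
With repressor RudQ bound, *torV* is not transcribed.

OFF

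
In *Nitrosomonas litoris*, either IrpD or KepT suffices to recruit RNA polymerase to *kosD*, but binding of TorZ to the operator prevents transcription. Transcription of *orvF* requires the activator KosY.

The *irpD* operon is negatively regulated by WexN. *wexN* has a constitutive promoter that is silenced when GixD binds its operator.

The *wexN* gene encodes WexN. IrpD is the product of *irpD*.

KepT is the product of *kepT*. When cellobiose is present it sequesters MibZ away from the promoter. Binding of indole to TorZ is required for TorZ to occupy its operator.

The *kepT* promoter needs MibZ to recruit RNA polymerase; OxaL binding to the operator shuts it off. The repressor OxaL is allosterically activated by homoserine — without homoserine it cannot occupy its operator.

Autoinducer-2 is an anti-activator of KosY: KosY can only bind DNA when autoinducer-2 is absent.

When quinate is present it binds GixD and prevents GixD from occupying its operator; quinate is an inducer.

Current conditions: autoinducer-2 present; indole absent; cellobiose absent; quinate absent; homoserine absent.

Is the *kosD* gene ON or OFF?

Indole is absent, so TorZ is inactive.
Quinate is absent, so GixD is active.
With repressor GixD bound, *wexN* is not transcribed.
So WexN is not produced.
With no repressor bound, *irpD* is transcribed.
So IrpD is produced and active.
Cellobiose is absent, so MibZ is active.
Homoserine is absent, so OxaL is inactive.
No repressor is bound and MibZ is active, so *kepT* is transcribed.
So KepT is produced and active.
Activator IrpD is present, so *kosD* is transcribed.

ON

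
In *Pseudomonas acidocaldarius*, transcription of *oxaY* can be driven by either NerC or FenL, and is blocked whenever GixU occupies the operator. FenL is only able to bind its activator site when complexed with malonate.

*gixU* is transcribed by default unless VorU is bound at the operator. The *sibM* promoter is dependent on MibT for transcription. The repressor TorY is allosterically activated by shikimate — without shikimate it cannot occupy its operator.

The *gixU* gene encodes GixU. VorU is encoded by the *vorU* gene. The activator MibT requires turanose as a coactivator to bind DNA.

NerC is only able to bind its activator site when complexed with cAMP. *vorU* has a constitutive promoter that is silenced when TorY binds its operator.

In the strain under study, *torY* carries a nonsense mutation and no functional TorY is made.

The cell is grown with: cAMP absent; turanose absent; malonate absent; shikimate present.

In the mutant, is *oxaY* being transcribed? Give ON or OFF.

cAMP is absent, so NerC is inactive.
TorY is non-functional in this strain, so it has no effect.
With no repressor bound, *vorU* is transcribed.
So VorU is produced and active.
With repressor VorU bound, *gixU* is not transcribed.
So GixU is not produced.
Malonate is absent, so FenL is inactive.
No activator is available at the *oxaY* promoter, so *oxaY* is not transcribed.

OFF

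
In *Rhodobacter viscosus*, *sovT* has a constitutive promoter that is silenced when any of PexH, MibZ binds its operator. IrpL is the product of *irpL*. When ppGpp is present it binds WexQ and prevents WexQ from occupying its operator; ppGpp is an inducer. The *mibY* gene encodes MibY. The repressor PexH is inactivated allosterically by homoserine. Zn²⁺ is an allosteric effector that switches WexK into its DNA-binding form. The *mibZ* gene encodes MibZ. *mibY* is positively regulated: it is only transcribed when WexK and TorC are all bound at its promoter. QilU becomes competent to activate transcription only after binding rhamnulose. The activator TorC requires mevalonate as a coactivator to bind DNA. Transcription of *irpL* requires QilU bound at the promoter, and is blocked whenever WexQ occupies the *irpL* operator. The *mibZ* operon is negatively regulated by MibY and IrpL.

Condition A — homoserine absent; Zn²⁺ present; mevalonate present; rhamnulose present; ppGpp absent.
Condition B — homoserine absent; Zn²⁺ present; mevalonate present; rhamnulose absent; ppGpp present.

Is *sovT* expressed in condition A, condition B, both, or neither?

neither

Condition A:
Homoserine is absent, so PexH is active.
Zn²⁺ is present, so WexK is active.
Mevalonate is present, so TorC is active.
No repressor is bound and WexK and TorC are active, so *mibY* is transcribed.
So MibY is produced and active.
Rhamnulose is present, so QilU is active.
ppGpp is absent, so WexQ is active.
With repressor WexQ bound, *irpL* is not transcribed.
So IrpL is not produced.
With repressor MibY bound, *mibZ* is not transcribed.
So MibZ is not produced.
With repressor PexH bound, *sovT* is not transcribed.
→ *sovT* is OFF in A.
Condition B:
Homoserine is absent, so PexH is active.
Zn²⁺ is present, so WexK is active.
Mevalonate is present, so TorC is active.
No repressor is bound and WexK and TorC are active, so *mibY* is transcribed.
So MibY is produced and active.
Rhamnulose is absent, so QilU is inactive.
ppGpp is present, so WexQ is inactive.
Required activator QilU is absent, so *irpL* is not transcribed.
So IrpL is not produced.
With repressor MibY bound, *mibZ* is not transcribed.
So MibZ is not produced.
With repressor PexH bound, *sovT* is not transcribed.
→ *sovT* is OFF in B.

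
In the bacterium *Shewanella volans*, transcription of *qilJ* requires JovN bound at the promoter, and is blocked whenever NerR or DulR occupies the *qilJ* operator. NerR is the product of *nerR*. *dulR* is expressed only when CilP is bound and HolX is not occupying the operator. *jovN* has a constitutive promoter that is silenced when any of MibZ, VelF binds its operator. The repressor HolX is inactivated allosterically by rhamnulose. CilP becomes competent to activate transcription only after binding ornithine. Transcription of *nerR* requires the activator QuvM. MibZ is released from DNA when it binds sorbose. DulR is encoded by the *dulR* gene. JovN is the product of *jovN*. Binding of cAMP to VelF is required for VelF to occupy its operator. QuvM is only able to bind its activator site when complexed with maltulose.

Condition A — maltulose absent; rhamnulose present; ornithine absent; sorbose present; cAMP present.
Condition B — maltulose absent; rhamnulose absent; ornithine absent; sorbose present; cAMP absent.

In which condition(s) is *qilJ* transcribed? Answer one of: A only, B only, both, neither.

Condition A:
Maltulose is absent, so QuvM is inactive.
Required activator QuvM is absent, so *nerR* is not transcribed.
So NerR is not produced.
Rhamnulose is present, so HolX is inactive.
Ornithine is absent, so CilP is inactive.
Required activator CilP is absent, so *dulR* is not transcribed.
So DulR is not produced.
Sorbose is present, so MibZ is inactive.
cAMP is present, so VelF is active.
With repressor VelF bound, *jovN* is not transcribed.
So JovN is not produced.
Required activator JovN is absent, so *qilJ* is not transcribed.
→ *qilJ* is OFF in A.
Condition B:
Maltulose is absent, so QuvM is inactive.
Required activator QuvM is absent, so *nerR* is not transcribed.
So NerR is not produced.
Rhamnulose is absent, so HolX is active.
Ornithine is absent, so CilP is inactive.
With repressor HolX bound, *dulR* is not transcribed.
So DulR is not produced.
Sorbose is present, so MibZ is inactive.
cAMP is absent, so VelF is inactive.
With no repressor bound, *jovN* is transcribed.
So JovN is produced and active.
No repressor is bound and JovN is active, so *qilJ* is transcribed.
→ *qilJ* is ON in B.

B only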